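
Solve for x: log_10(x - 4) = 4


Convert to exponential form: x - 4 = 10^4 = 10000
x = 10000 + 4 = 10004
Check: log_10(10004 - 4) = log_10(10000) = log_10(10000) = 4 ✓

x = 10004


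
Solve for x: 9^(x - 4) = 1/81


Express both sides with the same base.
1/81 = 9^(-2)
Since the bases match, equate exponents: x - 4 = -2
So x = -2 - (-4) = 2

x = 2


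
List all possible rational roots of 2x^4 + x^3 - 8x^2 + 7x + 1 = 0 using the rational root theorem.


Rational root theorem: possible roots are ±p/q where:
  p divides the constant term (1): p ∈ {1}
  q divides the leading coefficient (2): q ∈ {1, 2}

All possible rational roots: -1, -1/2, 1/2, 1

-1, -1/2, 1/2, 1


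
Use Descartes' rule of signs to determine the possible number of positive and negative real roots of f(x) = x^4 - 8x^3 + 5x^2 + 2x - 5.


Descartes' rule of signs:

For positive roots, count sign changes in f(x) = x^4 - 8x^3 + 5x^2 + 2x - 5:
Signs of coefficients: +, -, +, +, -
Number of sign changes: 3
Possible positive real roots: 3, 1

For negative roots, examine f(-x) = x^4 + 8x^3 + 5x^2 - 2x - 5:
Signs of coefficients: +, +, +, -, -
Number of sign changes: 1
Possible negative real roots: 1

Positive roots: 3 or 1; Negative roots: 1


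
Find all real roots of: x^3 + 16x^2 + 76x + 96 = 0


Let p(x) = x^3 + 16x^2 + 76x + 96. By the rational root theorem (leading coefficient 1), any rational root is an integer divisor of 96: try ±1, ±2, ... in turn.
Test x = 1: value = 189 ≠ 0.
Test x = -1: value = 35 ≠ 0.
Test x = 2: value = 320 ≠ 0.
Test x = -2: value = 0 ✓, so (x + 2) is a factor.
Synthetic division by (x + 2): bring down 1; 1(-2) + 16 = 14; 14(-2) + 76 = 48; 48(-2) + 96 = 0 → quotient x^2 + 14x + 48, remainder 0.
Solve the quadratic x^2 + 14x + 48 = 0: discriminant = 14^2 - 4(1)(48) = 196 - 192 = 4.
sqrt(4) = 2, so x = (-14 ± 2)/2: x = -6 or x = -8.

x = -8, x = -6, x = -2


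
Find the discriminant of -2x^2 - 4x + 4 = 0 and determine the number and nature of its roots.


For ax^2 + bx + c = 0, discriminant D = b^2 - 4ac
Here a = -2, b = -4, c = 4
D = (-4)^2 - 4(-2)(4) = 16 + 32 = 48

D = 48 > 0 but not a perfect square
The equation has 2 distinct real irrational roots.

Discriminant = 48, 2 distinct real irrational roots


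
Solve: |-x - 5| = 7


An absolute value equation |expr| = 7 gives two cases:
Case 1: -x - 5 = 7
  -x = 12, so x = -12
Case 2: -x - 5 = -7
  -x = -2, so x = 2

x = -12, x = 2


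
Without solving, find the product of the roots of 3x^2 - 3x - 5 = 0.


By Vieta's formulas for ax^2 + bx + c = 0:
  Sum of roots = -b/a
  Product of roots = c/a

Here a = 3, b = -3, c = -5
Sum = -(-3)/3 = 1
Product = -5/3 = -5/3

Product = -5/3


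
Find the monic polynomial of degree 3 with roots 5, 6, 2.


A monic polynomial with roots 5, 6, 2 is:
p(x) = (x - 5)(x - 6)(x - 2)
After multiplying by (x - 5): x - 5
After multiplying by (x - 6): x^2 - 11x + 30
After multiplying by (x - 2): x^3 - 13x^2 + 52x - 60

x^3 - 13x^2 + 52x - 60


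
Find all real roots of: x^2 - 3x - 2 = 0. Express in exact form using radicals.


Using the quadratic formula: x = (-b ± sqrt(b^2 - 4ac)) / (2a)
Here a = 1, b = -3, c = -2
Discriminant = b^2 - 4ac = (-3)^2 - 4(1)(-2) = 9 + 8 = 17
Since discriminant = 17 > 0, there are two real roots.
x = (3 ± sqrt(17)) / 2
Numerically: x ≈ 3.5616 or x ≈ -0.5616

x = (3 + sqrt(17)) / 2 or x = (3 - sqrt(17)) / 2


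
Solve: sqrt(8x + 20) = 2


Square both sides: 8x + 20 = 2^2 = 4
8x = 4 - 20 = -16
x = -2
Check: sqrt(8*(-2) + 20) = sqrt(4) = 2 ✓

x = -2


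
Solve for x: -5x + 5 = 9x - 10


Starting with: -5x + 5 = 9x - 10
Move all x terms to left: (-5 - 9)x = -10 - 5
Simplify: -14x = -15
Divide both sides by -14: x = 15/14

x = 15/14


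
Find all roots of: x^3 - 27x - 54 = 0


Let p(x) = x^3 - 27x - 54. By the rational root theorem (leading coefficient 1), any rational root is an integer divisor of 54: try ±1, ±2, ... in turn.
Test x = 1: value = -80 ≠ 0.
Test x = -1: value = -28 ≠ 0.
Test x = 2: value = -100 ≠ 0.
Test x = -2: value = -8 ≠ 0.
Test x = 3: value = -108 ≠ 0.
Test x = -3: value = 0 ✓, so (x + 3) is a factor.
Synthetic division by (x + 3): bring down 1; 1(-3) + 0 = -3; (-3)(-3) - 27 = -18; (-18)(-3) - 54 = 0 → quotient x^2 - 3x - 18, remainder 0.
Solve the quadratic x^2 - 3x - 18 = 0: discriminant = (-3)^2 - 4(1)(-18) = 9 + 72 = 81.
sqrt(81) = 9, so x = (3 ± 9)/2: x = 6 or x = -3.
Collecting all roots found:

x = -3 (multiplicity 2), x = 6


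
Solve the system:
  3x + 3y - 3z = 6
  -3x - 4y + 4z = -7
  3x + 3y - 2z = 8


Using Cramer's rule. Expand each determinant along the first row.
D  = 3*[(-4)*(-2) - 4*3] - 3*[(-3)*(-2) - 4*3] + (-3)*[(-3)*3 - (-4)*3]
  = 3*(-4) - 3*(-6) + (-3)*(3) = -3
Dx = 6*[(-4)*(-2) - 4*3] - 3*[(-7)*(-2) - 4*8] + (-3)*[(-7)*3 - (-4)*8]
  = 6*(-4) - 3*(-18) + (-3)*(11) = -3
Dy = 3*[(-7)*(-2) - 4*8] - 6*[(-3)*(-2) - 4*3] + (-3)*[(-3)*8 - (-7)*3]
  = 3*(-18) - 6*(-6) + (-3)*(-3) = -9
Dz = 3*[(-4)*8 - (-7)*3] - 3*[(-3)*8 - (-7)*3] + 6*[(-3)*3 - (-4)*3]
  = 3*(-11) - 3*(-3) + 6*(3) = -6
x = Dx/D = -3/-3 = 1, y = Dy/D = -9/-3 = 3, z = Dz/D = -6/-3 = 2
Check eq1: (3)(1) + (3)(3) + (-3)(2) = 6 = 6 ✓
Check eq2: (-3)(1) + (-4)(3) + (4)(2) = -7 = -7 ✓
Check eq3: (3)(1) + (3)(3) + (-2)(2) = 8 = 8 ✓

x = 1, y = 3, z = 2


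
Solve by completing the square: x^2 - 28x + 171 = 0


Start: x^2 - 28x + 171 = 0
Move constant: x^2 - 28x = -171
Half of -28 is -14, squared is 196
Add 196 to both sides: x^2 - 28x + 196 = 25
(x - 14)^2 = 25
x - 14 = ±5
x = 14 + 5 = 19 or x = 14 - 5 = 9

x = 9, x = 19


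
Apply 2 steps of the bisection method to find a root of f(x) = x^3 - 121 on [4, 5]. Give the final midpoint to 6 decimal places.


f(x) = x^3 - 121
f(4) = -57 < 0
f(5) = 4 > 0

Step 1: midpoint = (4.000000 + 5.000000)/2 = 4.500000
  f(4.500000) = -29.875000
  f(mid) < 0, so root is in [4.500000, 5.000000]

Step 2: midpoint = (4.500000 + 5.000000)/2 = 4.750000
  f(4.750000) = -13.828125
  f(mid) < 0, so root is in [4.750000, 5.000000]

midpoint = 4.750000


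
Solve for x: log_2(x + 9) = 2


Convert to exponential form: x + 9 = 2^2 = 4
x = 4 - 9 = -5
Check: log_2(-5 + 9) = log_2(4) = log_2(4) = 2 ✓

x = -5


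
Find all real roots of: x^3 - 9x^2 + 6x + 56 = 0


Let p(x) = x^3 - 9x^2 + 6x + 56. By the rational root theorem (leading coefficient 1), any rational root is an integer divisor of 56: try ±1, ±2, ... in turn.
Test x = 1: value = 54 ≠ 0.
Test x = -1: value = 40 ≠ 0.
Test x = 2: value = 40 ≠ 0.
Test x = -2: value = 0 ✓, so (x + 2) is a factor.
Synthetic division by (x + 2): bring down 1; 1(-2) - 9 = -11; (-11)(-2) + 6 = 28; 28(-2) + 56 = 0 → quotient x^2 - 11x + 28, remainder 0.
Solve the quadratic x^2 - 11x + 28 = 0: discriminant = (-11)^2 - 4(1)(28) = 121 - 112 = 9.
sqrt(9) = 3, so x = (11 ± 3)/2: x = 7 or x = 4.

x = -2, x = 4, x = 7


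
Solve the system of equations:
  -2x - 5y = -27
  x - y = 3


Using Cramer's rule:
Determinant D = (-2)(-1) - (1)(-5) = 2 + 5 = 7
Dx = (-27)(-1) - (3)(-5) = 27 + 15 = 42
Dy = (-2)(3) - (1)(-27) = -6 + 27 = 21
x = Dx/D = 42/7 = 6
y = Dy/D = 21/7 = 3

x = 6, y = 3


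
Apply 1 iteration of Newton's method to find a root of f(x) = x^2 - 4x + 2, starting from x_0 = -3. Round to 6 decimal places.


Newton's method: x_(n+1) = x_n - f(x_n)/f'(x_n)
f(x) = x^2 - 4x + 2
f'(x) = 2x - 4

Iteration 1:
  f(-3.000000) = 23.000000
  f'(-3.000000) = -10.000000
  x_1 = -3.000000 - (23.000000)/(-10.000000) = -0.700000

x_1 = -0.700000


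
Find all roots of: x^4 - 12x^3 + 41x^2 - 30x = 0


The constant term is 0, so x = 0 is a root. Factor out x:
  x^3 - 12x^2 + 41x - 30 = 0
Let p(x) = x^3 - 12x^2 + 41x - 30. By the rational root theorem (leading coefficient 1), any rational root is an integer divisor of 30: try ±1, ±2, ... in turn.
Test x = 1: value = 0 ✓, so (x - 1) is a factor.
Synthetic division by (x - 1): bring down 1; 1(1) - 12 = -11; (-11)(1) + 41 = 30; 30(1) - 30 = 0 → quotient x^2 - 11x + 30, remainder 0.
Solve the quadratic x^2 - 11x + 30 = 0: discriminant = (-11)^2 - 4(1)(30) = 121 - 120 = 1.
sqrt(1) = 1, so x = (11 ± 1)/2: x = 6 or x = 5.
Collecting all roots found:

x = 0, x = 1, x = 5, x = 6


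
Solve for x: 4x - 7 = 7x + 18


Starting with: 4x - 7 = 7x + 18
Move all x terms to left: (4 - 7)x = 18 + 7
Simplify: -3x = 25
Divide both sides by -3: x = -25/3

x = -25/3


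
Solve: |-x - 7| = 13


An absolute value equation |expr| = 13 gives two cases:
Case 1: -x - 7 = 13
  -x = 20, so x = -20
Case 2: -x - 7 = -13
  -x = -6, so x = 6

x = -20, x = 6


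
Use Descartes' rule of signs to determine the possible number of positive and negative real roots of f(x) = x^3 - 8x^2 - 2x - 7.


Descartes' rule of signs:

For positive roots, count sign changes in f(x) = x^3 - 8x^2 - 2x - 7:
Signs of coefficients: +, -, -, -
Number of sign changes: 1
Possible positive real roots: 1

For negative roots, examine f(-x) = -x^3 - 8x^2 + 2x - 7:
Signs of coefficients: -, -, +, -
Number of sign changes: 2
Possible negative real roots: 2, 0

Positive roots: 1; Negative roots: 2 or 0


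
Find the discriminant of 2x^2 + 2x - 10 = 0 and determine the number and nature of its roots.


For ax^2 + bx + c = 0, discriminant D = b^2 - 4ac
Here a = 2, b = 2, c = -10
D = (2)^2 - 4(2)(-10) = 4 + 80 = 84

D = 84 > 0 but not a perfect square
The equation has 2 distinct real irrational roots.

Discriminant = 84, 2 distinct real irrational roots


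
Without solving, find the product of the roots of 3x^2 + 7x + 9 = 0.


By Vieta's formulas for ax^2 + bx + c = 0:
  Sum of roots = -b/a
  Product of roots = c/a

Here a = 3, b = 7, c = 9
Sum = -(7)/3 = -7/3
Product = 9/3 = 3

Product = 3


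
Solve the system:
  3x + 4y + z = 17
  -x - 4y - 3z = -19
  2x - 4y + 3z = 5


Using Cramer's rule. Expand each determinant along the first row.
D  = 3*[(-4)*3 - (-3)*(-4)] - 4*[(-1)*3 - (-3)*2] + 1*[(-1)*(-4) - (-4)*2]
  = 3*(-24) - 4*(3) + 1*(12) = -72
Dx = 17*[(-4)*3 - (-3)*(-4)] - 4*[(-19)*3 - (-3)*5] + 1*[(-19)*(-4) - (-4)*5]
  = 17*(-24) - 4*(-42) + 1*(96) = -144
Dy = 3*[(-19)*3 - (-3)*5] - 17*[(-1)*3 - (-3)*2] + 1*[(-1)*5 - (-19)*2]
  = 3*(-42) - 17*(3) + 1*(33) = -144
Dz = 3*[(-4)*5 - (-19)*(-4)] - 4*[(-1)*5 - (-19)*2] + 17*[(-1)*(-4) - (-4)*2]
  = 3*(-96) - 4*(33) + 17*(12) = -216
x = Dx/D = -144/-72 = 2, y = Dy/D = -144/-72 = 2, z = Dz/D = -216/-72 = 3
Check eq1: (3)(2) + (4)(2) + (1)(3) = 17 = 17 ✓
Check eq2: (-1)(2) + (-4)(2) + (-3)(3) = -19 = -19 ✓
Check eq3: (2)(2) + (-4)(2) + (3)(3) = 5 = 5 ✓

x = 2, y = 2, z = 3


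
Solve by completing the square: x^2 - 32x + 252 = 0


Start: x^2 - 32x + 252 = 0
Move constant: x^2 - 32x = -252
Half of -32 is -16, squared is 256
Add 256 to both sides: x^2 - 32x + 256 = 4
(x - 16)^2 = 4
x - 16 = ±2
x = 16 + 2 = 18 or x = 16 - 2 = 14

x = 14, x = 18


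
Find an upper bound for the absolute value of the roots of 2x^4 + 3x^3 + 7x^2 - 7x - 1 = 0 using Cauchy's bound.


Cauchy's bound: all roots r satisfy |r| <= 1 + max(|a_i/a_n|) for i = 0,...,n-1
where a_n is the leading coefficient.

Coefficients: [2, 3, 7, -7, -1]
Leading coefficient a_n = 2
Ratios |a_i/a_n|: 3/2, 7/2, 7/2, 1/2
Maximum ratio: 7/2
Cauchy's bound: |r| <= 1 + 7/2 = 9/2

Upper bound = 9/2


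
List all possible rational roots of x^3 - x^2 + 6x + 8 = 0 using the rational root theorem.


Rational root theorem: possible roots are ±p/q where:
  p divides the constant term (8): p ∈ {1, 2, 4, 8}
  q divides the leading coefficient (1): q ∈ {1}

All possible rational roots: -8, -4, -2, -1, 1, 2, 4, 8

-8, -4, -2, -1, 1, 2, 4, 8


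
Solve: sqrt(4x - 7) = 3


Square both sides: 4x - 7 = 3^2 = 9
4x = 9 + 7 = 16
x = 4
Check: sqrt(4*4 - 7) = sqrt(9) = 3 ✓

x = 4


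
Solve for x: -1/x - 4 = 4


Subtract -4 from both sides: -1/x = 8
Multiply both sides by x: -1 = 8 * x
Divide by 8: x = -1/8

x = -1/8


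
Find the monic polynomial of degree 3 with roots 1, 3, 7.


A monic polynomial with roots 1, 3, 7 is:
p(x) = (x - 1)(x - 3)(x - 7)
After multiplying by (x - 1): x - 1
After multiplying by (x - 3): x^2 - 4x + 3
After multiplying by (x - 7): x^3 - 11x^2 + 31x - 21

x^3 - 11x^2 + 31x - 21


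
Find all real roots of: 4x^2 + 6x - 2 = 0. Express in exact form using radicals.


Using the quadratic formula: x = (-b ± sqrt(b^2 - 4ac)) / (2a)
Here a = 4, b = 6, c = -2
Discriminant = b^2 - 4ac = 6^2 - 4(4)(-2) = 36 + 32 = 68
Since discriminant = 68 > 0, there are two real roots.
x = (-6 ± 2*sqrt(17)) / 8
Simplifying: x = (-3 ± sqrt(17)) / 4
Numerically: x ≈ 0.2808 or x ≈ -1.7808

x = (-3 + sqrt(17)) / 4 or x = (-3 - sqrt(17)) / 4


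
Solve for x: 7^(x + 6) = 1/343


Express both sides with the same base.
1/343 = 7^(-3)
Since the bases match, equate exponents: x + 6 = -3
So x = -3 - (6) = -9

x = -9


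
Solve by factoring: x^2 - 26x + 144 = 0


We need two numbers that multiply to 144 and add to -26.
Those numbers are -18 and -8 (since (-18) * (-8) = 144 and (-18) + (-8) = -26).
So x^2 - 26x + 144 = (x - 18)(x - 8) = 0
Setting each factor to zero: x = 18 or x = 8

x = 8, x = 18


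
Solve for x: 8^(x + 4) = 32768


Express both sides with the same base.
32768 = 8^5
Since the bases match, equate exponents: x + 4 = 5
So x = 5 - (4) = 1

x = 1


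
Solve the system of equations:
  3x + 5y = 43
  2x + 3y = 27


Using Cramer's rule:
Determinant D = (3)(3) - (2)(5) = 9 - 10 = -1
Dx = (43)(3) - (27)(5) = 129 - 135 = -6
Dy = (3)(27) - (2)(43) = 81 - 86 = -5
x = Dx/D = -6/-1 = 6
y = Dy/D = -5/-1 = 5

x = 6, y = 5


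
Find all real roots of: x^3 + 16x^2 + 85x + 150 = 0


Let p(x) = x^3 + 16x^2 + 85x + 150. By the rational root theorem (leading coefficient 1), any rational root is an integer divisor of 150: try ±1, ±2, ... in turn.
Test x = 1: value = 252 ≠ 0.
Test x = -1: value = 80 ≠ 0.
Test x = 2: value = 392 ≠ 0.
Test x = -2: value = 36 ≠ 0.
Test x = 3: value = 576 ≠ 0.
Test x = -3: value = 12 ≠ 0.
Test x = 5: value = 1100 ≠ 0.
Test x = -5: value = 0 ✓, so (x + 5) is a factor.
Synthetic division by (x + 5): bring down 1; 1(-5) + 16 = 11; 11(-5) + 85 = 30; 30(-5) + 150 = 0 → quotient x^2 + 11x + 30, remainder 0.
Solve the quadratic x^2 + 11x + 30 = 0: discriminant = 11^2 - 4(1)(30) = 121 - 120 = 1.
sqrt(1) = 1, so x = (-11 ± 1)/2: x = -5 or x = -6.

x = -6, x = -5 (multiplicity 2)


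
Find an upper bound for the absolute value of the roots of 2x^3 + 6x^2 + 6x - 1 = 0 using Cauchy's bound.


Cauchy's bound: all roots r satisfy |r| <= 1 + max(|a_i/a_n|) for i = 0,...,n-1
where a_n is the leading coefficient.

Coefficients: [2, 6, 6, -1]
Leading coefficient a_n = 2
Ratios |a_i/a_n|: 3, 3, 1/2
Maximum ratio: 3
Cauchy's bound: |r| <= 1 + 3 = 4

Upper bound = 4


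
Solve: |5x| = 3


An absolute value equation |expr| = 3 gives two cases:
Case 1: 5x = 3
  5x = 3, so x = 3/5
Case 2: 5x = -3
  5x = -3, so x = -3/5

x = -3/5, x = 3/5


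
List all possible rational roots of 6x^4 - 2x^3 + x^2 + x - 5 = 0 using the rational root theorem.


Rational root theorem: possible roots are ±p/q where:
  p divides the constant term (-5): p ∈ {1, 5}
  q divides the leading coefficient (6): q ∈ {1, 2, 3, 6}

All possible rational roots: -5, -5/2, -5/3, -1, -5/6, -1/2, -1/3, -1/6, 1/6, 1/3, 1/2, 5/6, 1, 5/3, 5/2, 5

-5, -5/2, -5/3, -1, -5/6, -1/2, -1/3, -1/6, 1/6, 1/3, 1/2, 5/6, 1, 5/3, 5/2, 5


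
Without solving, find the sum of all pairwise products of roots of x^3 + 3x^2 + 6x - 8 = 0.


By Vieta's formulas for x^3 + bx^2 + cx + d = 0:
  r1 + r2 + r3 = -b/a = -3
  r1*r2 + r1*r3 + r2*r3 = c/a = 6
  r1*r2*r3 = -d/a = 8


Sum of pairwise products = 6


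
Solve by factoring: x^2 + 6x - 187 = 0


We need two numbers that multiply to -187 and add to 6.
Those numbers are 17 and -11 (since 17 * (-11) = -187 and 17 + (-11) = 6).
So x^2 + 6x - 187 = (x + 17)(x - 11) = 0
Setting each factor to zero: x = -17 or x = 11

x = -17, x = 11


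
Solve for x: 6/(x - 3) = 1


Multiply both sides by (x - 3): 6 = 1(x - 3)
Distribute: 6 = x - 3
x = 6 + 3 = 9
x = 9

x = 9


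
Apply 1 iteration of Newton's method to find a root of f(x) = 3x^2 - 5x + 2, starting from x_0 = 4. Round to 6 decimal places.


Newton's method: x_(n+1) = x_n - f(x_n)/f'(x_n)
f(x) = 3x^2 - 5x + 2
f'(x) = 6x - 5

Iteration 1:
  f(4.000000) = 30.000000
  f'(4.000000) = 19.000000
  x_1 = 4.000000 - (30.000000)/(19.000000) = 2.421053

x_1 = 2.421053


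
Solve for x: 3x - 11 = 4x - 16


Starting with: 3x - 11 = 4x - 16
Move all x terms to left: (3 - 4)x = -16 + 11
Simplify: -x = -5
Divide both sides by -1: x = 5

x = 5


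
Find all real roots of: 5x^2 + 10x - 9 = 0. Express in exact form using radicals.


Using the quadratic formula: x = (-b ± sqrt(b^2 - 4ac)) / (2a)
Here a = 5, b = 10, c = -9
Discriminant = b^2 - 4ac = 10^2 - 4(5)(-9) = 100 + 180 = 280
Since discriminant = 280 > 0, there are two real roots.
x = (-10 ± 2*sqrt(70)) / 10
Simplifying: x = (-5 ± sqrt(70)) / 5
Numerically: x ≈ 0.6733 or x ≈ -2.6733

x = (-5 + sqrt(70)) / 5 or x = (-5 - sqrt(70)) / 5


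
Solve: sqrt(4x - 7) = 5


Square both sides: 4x - 7 = 5^2 = 25
4x = 25 + 7 = 32
x = 8
Check: sqrt(4*8 - 7) = sqrt(25) = 5 ✓

x = 8


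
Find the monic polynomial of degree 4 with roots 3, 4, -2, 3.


A monic polynomial with roots 3, 4, -2, 3 is:
p(x) = (x - 3)(x - 4)(x + 2)(x - 3)
After multiplying by (x - 3): x - 3
After multiplying by (x - 4): x^2 - 7x + 12
After multiplying by (x + 2): x^3 - 5x^2 - 2x + 24
After multiplying by (x - 3): x^4 - 8x^3 + 13x^2 + 30x - 72

x^4 - 8x^3 + 13x^2 + 30x - 72


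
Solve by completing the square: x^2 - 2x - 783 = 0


Start: x^2 - 2x - 783 = 0
Move constant: x^2 - 2x = 783
Half of -2 is -1, squared is 1
Add 1 to both sides: x^2 - 2x + 1 = 784
(x - 1)^2 = 784
x - 1 = ±28
x = 1 + 28 = 29 or x = 1 - 28 = -27

x = -27, x = 29


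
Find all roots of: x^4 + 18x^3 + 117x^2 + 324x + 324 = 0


Let p(x) = x^4 + 18x^3 + 117x^2 + 324x + 324. By the rational root theorem (leading coefficient 1), any rational root is an integer divisor of 324: try ±1, ±2, ... in turn.
Test x = 1: value = 784 ≠ 0.
Test x = -1: value = 100 ≠ 0.
Test x = 2: value = 1600 ≠ 0.
Test x = -2: value = 16 ≠ 0.
Test x = 3: value = 2916 ≠ 0.
Test x = -3: value = 0 ✓, so (x + 3) is a factor.
Synthetic division by (x + 3): bring down 1; 1(-3) + 18 = 15; 15(-3) + 117 = 72; 72(-3) + 324 = 108; 108(-3) + 324 = 0 → quotient x^3 + 15x^2 + 72x + 108, remainder 0.
Continue with the quotient x^3 + 15x^2 + 72x + 108 (candidates must divide 108; re-test x = -3 first in case it repeats).
Test x = -3: value = 0 ✓, so (x + 3) is a factor.
Synthetic division by (x + 3): bring down 1; 1(-3) + 15 = 12; 12(-3) + 72 = 36; 36(-3) + 108 = 0 → quotient x^2 + 12x + 36, remainder 0.
Solve the quadratic x^2 + 12x + 36 = 0: discriminant = 12^2 - 4(1)(36) = 144 - 144 = 0.
Discriminant = 0, so a double root: x = -12/2 = -6.
Collecting all roots found:

x = -6 (multiplicity 2), x = -3 (multiplicity 2)


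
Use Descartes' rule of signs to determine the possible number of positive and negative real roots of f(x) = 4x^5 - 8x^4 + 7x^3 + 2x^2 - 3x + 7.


Descartes' rule of signs:

For positive roots, count sign changes in f(x) = 4x^5 - 8x^4 + 7x^3 + 2x^2 - 3x + 7:
Signs of coefficients: +, -, +, +, -, +
Number of sign changes: 4
Possible positive real roots: 4, 2, 0

For negative roots, examine f(-x) = -4x^5 - 8x^4 - 7x^3 + 2x^2 + 3x + 7:
Signs of coefficients: -, -, -, +, +, +
Number of sign changes: 1
Possible negative real roots: 1

Positive roots: 4 or 2 or 0; Negative roots: 1


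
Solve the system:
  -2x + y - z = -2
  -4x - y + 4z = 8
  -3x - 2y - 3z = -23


Using Cramer's rule. Expand each determinant along the first row.
D  = (-2)*[(-1)*(-3) - 4*(-2)] - 1*[(-4)*(-3) - 4*(-3)] + (-1)*[(-4)*(-2) - (-1)*(-3)]
  = (-2)*(11) - 1*(24) + (-1)*(5) = -51
Dx = (-2)*[(-1)*(-3) - 4*(-2)] - 1*[8*(-3) - 4*(-23)] + (-1)*[8*(-2) - (-1)*(-23)]
  = (-2)*(11) - 1*(68) + (-1)*(-39) = -51
Dy = (-2)*[8*(-3) - 4*(-23)] - (-2)*[(-4)*(-3) - 4*(-3)] + (-1)*[(-4)*(-23) - 8*(-3)]
  = (-2)*(68) - (-2)*(24) + (-1)*(116) = -204
Dz = (-2)*[(-1)*(-23) - 8*(-2)] - 1*[(-4)*(-23) - 8*(-3)] + (-2)*[(-4)*(-2) - (-1)*(-3)]
  = (-2)*(39) - 1*(116) + (-2)*(5) = -204
x = Dx/D = -51/-51 = 1, y = Dy/D = -204/-51 = 4, z = Dz/D = -204/-51 = 4
Check eq1: (-2)(1) + (1)(4) + (-1)(4) = -2 = -2 ✓
Check eq2: (-4)(1) + (-1)(4) + (4)(4) = 8 = 8 ✓
Check eq3: (-3)(1) + (-2)(4) + (-3)(4) = -23 = -23 ✓

x = 1, y = 4, z = 4


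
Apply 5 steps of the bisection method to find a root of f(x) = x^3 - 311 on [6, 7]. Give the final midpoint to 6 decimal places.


f(x) = x^3 - 311
f(6) = -95 < 0
f(7) = 32 > 0

Step 1: midpoint = (6.000000 + 7.000000)/2 = 6.500000
  f(6.500000) = -36.375000
  f(mid) < 0, so root is in [6.500000, 7.000000]

Step 2: midpoint = (6.500000 + 7.000000)/2 = 6.750000
  f(6.750000) = -3.453125
  f(mid) < 0, so root is in [6.750000, 7.000000]

Step 3: midpoint = (6.750000 + 7.000000)/2 = 6.875000
  f(6.875000) = 13.951172
  f(mid) > 0, so root is in [6.750000, 6.875000]

Step 4: midpoint = (6.750000 + 6.875000)/2 = 6.812500
  f(6.812500) = 5.169189
  f(mid) > 0, so root is in [6.750000, 6.812500]

Step 5: midpoint = (6.750000 + 6.812500)/2 = 6.781250
  f(6.781250) = 0.838165
  f(mid) > 0, so root is in [6.750000, 6.781250]

midpoint = 6.781250


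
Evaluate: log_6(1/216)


We need the exponent such that 6^? = 1/216
6^(-3) = 1/6^3 = 1/216
Therefore log_6(1/216) = -3

-3


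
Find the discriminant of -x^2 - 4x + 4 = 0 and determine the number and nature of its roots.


For ax^2 + bx + c = 0, discriminant D = b^2 - 4ac
Here a = -1, b = -4, c = 4
D = (-4)^2 - 4(-1)(4) = 16 + 16 = 32

D = 32 > 0 but not a perfect square
The equation has 2 distinct real irrational roots.

Discriminant = 32, 2 distinct real irrational roots


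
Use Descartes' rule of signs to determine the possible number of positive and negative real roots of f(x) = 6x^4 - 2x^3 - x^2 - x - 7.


Descartes' rule of signs:

For positive roots, count sign changes in f(x) = 6x^4 - 2x^3 - x^2 - x - 7:
Signs of coefficients: +, -, -, -, -
Number of sign changes: 1
Possible positive real roots: 1

For negative roots, examine f(-x) = 6x^4 + 2x^3 - x^2 + x - 7:
Signs of coefficients: +, +, -, +, -
Number of sign changes: 3
Possible negative real roots: 3, 1

Positive roots: 1; Negative roots: 3 or 1


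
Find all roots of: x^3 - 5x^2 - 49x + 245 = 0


Let p(x) = x^3 - 5x^2 - 49x + 245. By the rational root theorem (leading coefficient 1), any rational root is an integer divisor of 245: try ±1, ±2, ... in turn.
Test x = 1: value = 192 ≠ 0.
Test x = -1: value = 288 ≠ 0.
Test x = 5: value = 0 ✓, so (x - 5) is a factor.
Synthetic division by (x - 5): bring down 1; 1(5) - 5 = 0; 0(5) - 49 = -49; (-49)(5) + 245 = 0 → quotient x^2 - 49, remainder 0.
Solve the quadratic x^2 - 49 = 0: discriminant = 0^2 - 4(1)(-49) = 0 + 196 = 196.
sqrt(196) = 14, so x = (0 ± 14)/2: x = 7 or x = -7.
Collecting all roots found:

x = -7, x = 5, x = 7


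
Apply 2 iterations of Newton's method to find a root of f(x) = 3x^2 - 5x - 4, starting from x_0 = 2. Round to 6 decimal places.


Newton's method: x_(n+1) = x_n - f(x_n)/f'(x_n)
f(x) = 3x^2 - 5x - 4
f'(x) = 6x - 5

Iteration 1:
  f(2.000000) = -2.000000
  f'(2.000000) = 7.000000
  x_1 = 2.000000 - (-2.000000)/(7.000000) = 2.285714

Iteration 2:
  f(2.285714) = 0.244898
  f'(2.285714) = 8.714286
  x_2 = 2.285714 - (0.244898)/(8.714286) = 2.257611

x_2 = 2.257611


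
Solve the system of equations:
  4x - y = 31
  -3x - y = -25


Using Cramer's rule:
Determinant D = (4)(-1) - (-3)(-1) = -4 - 3 = -7
Dx = (31)(-1) - (-25)(-1) = -31 - 25 = -56
Dy = (4)(-25) - (-3)(31) = -100 + 93 = -7
x = Dx/D = -56/-7 = 8
y = Dy/D = -7/-7 = 1

x = 8, y = 1


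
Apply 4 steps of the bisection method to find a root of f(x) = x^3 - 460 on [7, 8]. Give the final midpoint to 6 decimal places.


f(x) = x^3 - 460
f(7) = -117 < 0
f(8) = 52 > 0

Step 1: midpoint = (7.000000 + 8.000000)/2 = 7.500000
  f(7.500000) = -38.125000
  f(mid) < 0, so root is in [7.500000, 8.000000]

Step 2: midpoint = (7.500000 + 8.000000)/2 = 7.750000
  f(7.750000) = 5.484375
  f(mid) > 0, so root is in [7.500000, 7.750000]

Step 3: midpoint = (7.500000 + 7.750000)/2 = 7.625000
  f(7.625000) = -16.677734
  f(mid) < 0, so root is in [7.625000, 7.750000]

Step 4: midpoint = (7.625000 + 7.750000)/2 = 7.687500
  f(7.687500) = -5.686768
  f(mid) < 0, so root is in [7.687500, 7.750000]

midpoint = 7.687500


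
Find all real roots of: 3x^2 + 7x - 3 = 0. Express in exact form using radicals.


Using the quadratic formula: x = (-b ± sqrt(b^2 - 4ac)) / (2a)
Here a = 3, b = 7, c = -3
Discriminant = b^2 - 4ac = 7^2 - 4(3)(-3) = 49 + 36 = 85
Since discriminant = 85 > 0, there are two real roots.
x = (-7 ± sqrt(85)) / 6
Numerically: x ≈ 0.3699 or x ≈ -2.7033

x = (-7 + sqrt(85)) / 6 or x = (-7 - sqrt(85)) / 6


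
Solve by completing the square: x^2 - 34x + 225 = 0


Start: x^2 - 34x + 225 = 0
Move constant: x^2 - 34x = -225
Half of -34 is -17, squared is 289
Add 289 to both sides: x^2 - 34x + 289 = 64
(x - 17)^2 = 64
x - 17 = ±8
x = 17 + 8 = 25 or x = 17 - 8 = 9

x = 9, x = 25


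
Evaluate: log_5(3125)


We need the exponent such that 5^? = 3125
5^5 = 3125
Therefore log_5(3125) = 5

5


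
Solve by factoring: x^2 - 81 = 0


We need two numbers that multiply to -81 and add to 0.
Those numbers are -9 and 9 (since (-9) * 9 = -81 and (-9) + 9 = 0).
So x^2 - 81 = (x - 9)(x + 9) = 0
Setting each factor to zero: x = 9 or x = -9

x = -9, x = 9


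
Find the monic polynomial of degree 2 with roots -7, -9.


A monic polynomial with roots -7, -9 is:
p(x) = (x + 7)(x + 9)
After multiplying by (x + 7): x + 7
After multiplying by (x + 9): x^2 + 16x + 63

x^2 + 16x + 63


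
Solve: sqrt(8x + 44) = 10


Square both sides: 8x + 44 = 10^2 = 100
8x = 100 - 44 = 56
x = 7
Check: sqrt(8*7 + 44) = sqrt(100) = 10 ✓

x = 7


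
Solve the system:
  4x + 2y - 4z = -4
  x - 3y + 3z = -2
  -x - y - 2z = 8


Using Cramer's rule. Expand each determinant along the first row.
D  = 4*[(-3)*(-2) - 3*(-1)] - 2*[1*(-2) - 3*(-1)] + (-4)*[1*(-1) - (-3)*(-1)]
  = 4*(9) - 2*(1) + (-4)*(-4) = 50
Dx = (-4)*[(-3)*(-2) - 3*(-1)] - 2*[(-2)*(-2) - 3*8] + (-4)*[(-2)*(-1) - (-3)*8]
  = (-4)*(9) - 2*(-20) + (-4)*(26) = -100
Dy = 4*[(-2)*(-2) - 3*8] - (-4)*[1*(-2) - 3*(-1)] + (-4)*[1*8 - (-2)*(-1)]
  = 4*(-20) - (-4)*(1) + (-4)*(6) = -100
Dz = 4*[(-3)*8 - (-2)*(-1)] - 2*[1*8 - (-2)*(-1)] + (-4)*[1*(-1) - (-3)*(-1)]
  = 4*(-26) - 2*(6) + (-4)*(-4) = -100
x = Dx/D = -100/50 = -2, y = Dy/D = -100/50 = -2, z = Dz/D = -100/50 = -2
Check eq1: (4)(-2) + (2)(-2) + (-4)(-2) = -4 = -4 ✓
Check eq2: (1)(-2) + (-3)(-2) + (3)(-2) = -2 = -2 ✓
Check eq3: (-1)(-2) + (-1)(-2) + (-2)(-2) = 8 = 8 ✓

x = -2, y = -2, z = -2


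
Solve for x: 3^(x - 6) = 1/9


Express both sides with the same base.
1/9 = 3^(-2)
Since the bases match, equate exponents: x - 6 = -2
So x = -2 - (-6) = 4

x = 4


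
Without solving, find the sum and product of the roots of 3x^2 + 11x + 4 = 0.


By Vieta's formulas for ax^2 + bx + c = 0:
  Sum of roots = -b/a
  Product of roots = c/a

Here a = 3, b = 11, c = 4
Sum = -(11)/3 = -11/3
Product = 4/3 = 4/3

Sum = -11/3, Product = 4/3


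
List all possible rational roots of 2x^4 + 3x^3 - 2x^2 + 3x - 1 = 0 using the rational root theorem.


Rational root theorem: possible roots are ±p/q where:
  p divides the constant term (-1): p ∈ {1}
  q divides the leading coefficient (2): q ∈ {1, 2}

All possible rational roots: -1, -1/2, 1/2, 1

-1, -1/2, 1/2, 1


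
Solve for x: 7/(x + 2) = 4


Multiply both sides by (x + 2): 7 = 4(x + 2)
Distribute: 7 = 4x + 8
4x = 7 - 8 = -1
x = -1/4

x = -1/4


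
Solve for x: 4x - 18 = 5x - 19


Starting with: 4x - 18 = 5x - 19
Move all x terms to left: (4 - 5)x = -19 + 18
Simplify: -x = -1
Divide both sides by -1: x = 1

x = 1


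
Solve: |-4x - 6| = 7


An absolute value equation |expr| = 7 gives two cases:
Case 1: -4x - 6 = 7
  -4x = 13, so x = -13/4
Case 2: -4x - 6 = -7
  -4x = -1, so x = 1/4

x = -13/4, x = 1/4


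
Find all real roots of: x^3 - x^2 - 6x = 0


The constant term is 0, so x = 0 is a root. Factor out x:
  x(x^2 - x - 6) = 0
Solve the quadratic x^2 - x - 6 = 0: discriminant = (-1)^2 - 4(1)(-6) = 1 + 24 = 25.
sqrt(25) = 5, so x = (1 ± 5)/2: x = 3 or x = -2.

x = -2, x = 0, x = 3


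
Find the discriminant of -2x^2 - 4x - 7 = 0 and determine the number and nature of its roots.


For ax^2 + bx + c = 0, discriminant D = b^2 - 4ac
Here a = -2, b = -4, c = -7
D = (-4)^2 - 4(-2)(-7) = 16 - 56 = -40

D = -40 < 0
The equation has no real roots (2 complex conjugate roots).

Discriminant = -40, no real roots (2 complex conjugate roots)


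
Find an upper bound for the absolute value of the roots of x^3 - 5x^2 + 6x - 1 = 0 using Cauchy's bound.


Cauchy's bound: all roots r satisfy |r| <= 1 + max(|a_i/a_n|) for i = 0,...,n-1
where a_n is the leading coefficient.

Coefficients: [1, -5, 6, -1]
Leading coefficient a_n = 1
Ratios |a_i/a_n|: 5, 6, 1
Maximum ratio: 6
Cauchy's bound: |r| <= 1 + 6 = 7

Upper bound = 7


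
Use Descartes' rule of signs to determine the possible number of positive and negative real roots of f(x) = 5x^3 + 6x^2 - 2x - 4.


Descartes' rule of signs:

For positive roots, count sign changes in f(x) = 5x^3 + 6x^2 - 2x - 4:
Signs of coefficients: +, +, -, -
Number of sign changes: 1
Possible positive real roots: 1

For negative roots, examine f(-x) = -5x^3 + 6x^2 + 2x - 4:
Signs of coefficients: -, +, +, -
Number of sign changes: 2
Possible negative real roots: 2, 0

Positive roots: 1; Negative roots: 2 or 0


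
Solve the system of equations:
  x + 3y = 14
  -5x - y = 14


Using Cramer's rule:
Determinant D = (1)(-1) - (-5)(3) = -1 + 15 = 14
Dx = (14)(-1) - (14)(3) = -14 - 42 = -56
Dy = (1)(14) - (-5)(14) = 14 + 70 = 84
x = Dx/D = -56/14 = -4
y = Dy/D = 84/14 = 6

x = -4, y = 6


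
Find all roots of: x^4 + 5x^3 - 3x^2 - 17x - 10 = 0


Let p(x) = x^4 + 5x^3 - 3x^2 - 17x - 10. By the rational root theorem (leading coefficient 1), any rational root is an integer divisor of 10: try ±1, ±2, ... in turn.
Test x = 1: value = -24 ≠ 0.
Test x = -1: value = 0 ✓, so (x + 1) is a factor.
Synthetic division by (x + 1): bring down 1; 1(-1) + 5 = 4; 4(-1) - 3 = -7; (-7)(-1) - 17 = -10; (-10)(-1) - 10 = 0 → quotient x^3 + 4x^2 - 7x - 10, remainder 0.
Continue with the quotient x^3 + 4x^2 - 7x - 10 (candidates must divide 10; re-test x = -1 first in case it repeats).
Test x = -1: value = 0 ✓, so (x + 1) is a factor.
Synthetic division by (x + 1): bring down 1; 1(-1) + 4 = 3; 3(-1) - 7 = -10; (-10)(-1) - 10 = 0 → quotient x^2 + 3x - 10, remainder 0.
Solve the quadratic x^2 + 3x - 10 = 0: discriminant = 3^2 - 4(1)(-10) = 9 + 40 = 49.
sqrt(49) = 7, so x = (-3 ± 7)/2: x = 2 or x = -5.
Collecting all roots found:

x = -5, x = -1 (multiplicity 2), x = 2


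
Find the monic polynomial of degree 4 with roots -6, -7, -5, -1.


A monic polynomial with roots -6, -7, -5, -1 is:
p(x) = (x + 6)(x + 7)(x + 5)(x + 1)
After multiplying by (x + 6): x + 6
After multiplying by (x + 7): x^2 + 13x + 42
After multiplying by (x + 5): x^3 + 18x^2 + 107x + 210
After multiplying by (x + 1): x^4 + 19x^3 + 125x^2 + 317x + 210

x^4 + 19x^3 + 125x^2 + 317x + 210


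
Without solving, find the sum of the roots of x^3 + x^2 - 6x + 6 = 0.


By Vieta's formulas for x^3 + bx^2 + cx + d = 0:
  r1 + r2 + r3 = -b/a = -1
  r1*r2 + r1*r3 + r2*r3 = c/a = -6
  r1*r2*r3 = -d/a = -6


Sum = -1


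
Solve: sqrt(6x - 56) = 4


Square both sides: 6x - 56 = 4^2 = 16
6x = 16 + 56 = 72
x = 12
Check: sqrt(6*12 - 56) = sqrt(16) = 4 ✓

x = 12


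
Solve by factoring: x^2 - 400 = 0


We need two numbers that multiply to -400 and add to 0.
Those numbers are 20 and -20 (since 20 * (-20) = -400 and 20 + (-20) = 0).
So x^2 - 400 = (x + 20)(x - 20) = 0
Setting each factor to zero: x = -20 or x = 20

x = -20, x = 20


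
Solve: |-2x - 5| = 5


An absolute value equation |expr| = 5 gives two cases:
Case 1: -2x - 5 = 5
  -2x = 10, so x = -5
Case 2: -2x - 5 = -5
  -2x = 0, so x = 0

x = -5, x = 0


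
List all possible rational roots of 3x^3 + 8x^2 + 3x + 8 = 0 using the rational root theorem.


Rational root theorem: possible roots are ±p/q where:
  p divides the constant term (8): p ∈ {1, 2, 4, 8}
  q divides the leading coefficient (3): q ∈ {1, 3}

All possible rational roots: -8, -4, -8/3, -2, -4/3, -1, -2/3, -1/3, 1/3, 2/3, 1, 4/3, 2, 8/3, 4, 8

-8, -4, -8/3, -2, -4/3, -1, -2/3, -1/3, 1/3, 2/3, 1, 4/3, 2, 8/3, 4, 8


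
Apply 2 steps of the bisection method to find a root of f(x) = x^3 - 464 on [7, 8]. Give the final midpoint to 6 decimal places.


f(x) = x^3 - 464
f(7) = -121 < 0
f(8) = 48 > 0

Step 1: midpoint = (7.000000 + 8.000000)/2 = 7.500000
  f(7.500000) = -42.125000
  f(mid) < 0, so root is in [7.500000, 8.000000]

Step 2: midpoint = (7.500000 + 8.000000)/2 = 7.750000
  f(7.750000) = 1.484375
  f(mid) > 0, so root is in [7.500000, 7.750000]

midpoint = 7.750000


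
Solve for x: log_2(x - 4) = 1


Convert to exponential form: x - 4 = 2^1 = 2
x = 2 + 4 = 6
Check: log_2(6 - 4) = log_2(2) = log_2(2) = 1 ✓

x = 6


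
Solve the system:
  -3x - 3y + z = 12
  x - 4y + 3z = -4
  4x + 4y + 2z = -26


Using Cramer's rule. Expand each determinant along the first row.
D  = (-3)*[(-4)*2 - 3*4] - (-3)*[1*2 - 3*4] + 1*[1*4 - (-4)*4]
  = (-3)*(-20) - (-3)*(-10) + 1*(20) = 50
Dx = 12*[(-4)*2 - 3*4] - (-3)*[(-4)*2 - 3*(-26)] + 1*[(-4)*4 - (-4)*(-26)]
  = 12*(-20) - (-3)*(70) + 1*(-120) = -150
Dy = (-3)*[(-4)*2 - 3*(-26)] - 12*[1*2 - 3*4] + 1*[1*(-26) - (-4)*4]
  = (-3)*(70) - 12*(-10) + 1*(-10) = -100
Dz = (-3)*[(-4)*(-26) - (-4)*4] - (-3)*[1*(-26) - (-4)*4] + 12*[1*4 - (-4)*4]
  = (-3)*(120) - (-3)*(-10) + 12*(20) = -150
x = Dx/D = -150/50 = -3, y = Dy/D = -100/50 = -2, z = Dz/D = -150/50 = -3
Check eq1: (-3)(-3) + (-3)(-2) + (1)(-3) = 12 = 12 ✓
Check eq2: (1)(-3) + (-4)(-2) + (3)(-3) = -4 = -4 ✓
Check eq3: (4)(-3) + (4)(-2) + (2)(-3) = -26 = -26 ✓

x = -3, y = -2, z = -3


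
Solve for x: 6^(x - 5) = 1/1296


Express both sides with the same base.
1/1296 = 6^(-4)
Since the bases match, equate exponents: x - 5 = -4
So x = -4 - (-5) = 1

x = 1


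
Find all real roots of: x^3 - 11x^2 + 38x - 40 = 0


Let p(x) = x^3 - 11x^2 + 38x - 40. By the rational root theorem (leading coefficient 1), any rational root is an integer divisor of 40: try ±1, ±2, ... in turn.
Test x = 1: value = -12 ≠ 0.
Test x = -1: value = -90 ≠ 0.
Test x = 2: value = 0 ✓, so (x - 2) is a factor.
Synthetic division by (x - 2): bring down 1; 1(2) - 11 = -9; (-9)(2) + 38 = 20; 20(2) - 40 = 0 → quotient x^2 - 9x + 20, remainder 0.
Solve the quadratic x^2 - 9x + 20 = 0: discriminant = (-9)^2 - 4(1)(20) = 81 - 80 = 1.
sqrt(1) = 1, so x = (9 ± 1)/2: x = 5 or x = 4.

x = 2, x = 4, x = 5


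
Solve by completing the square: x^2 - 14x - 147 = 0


Start: x^2 - 14x - 147 = 0
Move constant: x^2 - 14x = 147
Half of -14 is -7, squared is 49
Add 49 to both sides: x^2 - 14x + 49 = 196
(x - 7)^2 = 196
x - 7 = ±14
x = 7 + 14 = 21 or x = 7 - 14 = -7

x = -7, x = 21


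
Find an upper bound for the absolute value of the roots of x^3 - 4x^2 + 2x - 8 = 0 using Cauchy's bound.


Cauchy's bound: all roots r satisfy |r| <= 1 + max(|a_i/a_n|) for i = 0,...,n-1
where a_n is the leading coefficient.

Coefficients: [1, -4, 2, -8]
Leading coefficient a_n = 1
Ratios |a_i/a_n|: 4, 2, 8
Maximum ratio: 8
Cauchy's bound: |r| <= 1 + 8 = 9

Upper bound = 9


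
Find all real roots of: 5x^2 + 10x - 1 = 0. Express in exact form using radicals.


Using the quadratic formula: x = (-b ± sqrt(b^2 - 4ac)) / (2a)
Here a = 5, b = 10, c = -1
Discriminant = b^2 - 4ac = 10^2 - 4(5)(-1) = 100 + 20 = 120
Since discriminant = 120 > 0, there are two real roots.
x = (-10 ± 2*sqrt(30)) / 10
Simplifying: x = (-5 ± sqrt(30)) / 5
Numerically: x ≈ 0.0954 or x ≈ -2.0954

x = (-5 + sqrt(30)) / 5 or x = (-5 - sqrt(30)) / 5


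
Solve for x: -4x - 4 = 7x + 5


Starting with: -4x - 4 = 7x + 5
Move all x terms to left: (-4 - 7)x = 5 + 4
Simplify: -11x = 9
Divide both sides by -11: x = -9/11

x = -9/11


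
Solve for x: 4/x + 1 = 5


Subtract 1 from both sides: 4/x = 4
Multiply both sides by x: 4 = 4 * x
Divide by 4: x = 1

x = 1


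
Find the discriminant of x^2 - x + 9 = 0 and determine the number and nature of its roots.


For ax^2 + bx + c = 0, discriminant D = b^2 - 4ac
Here a = 1, b = -1, c = 9
D = (-1)^2 - 4(1)(9) = 1 - 36 = -35

D = -35 < 0
The equation has no real roots (2 complex conjugate roots).

Discriminant = -35, no real roots (2 complex conjugate roots)


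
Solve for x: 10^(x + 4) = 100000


Express both sides with the same base.
100000 = 10^5
Since the bases match, equate exponents: x + 4 = 5
So x = 5 - (4) = 1

x = 1


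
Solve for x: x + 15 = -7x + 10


Starting with: x + 15 = -7x + 10
Move all x terms to left: (1 + 7)x = 10 - 15
Simplify: 8x = -5
Divide both sides by 8: x = -5/8

x = -5/8


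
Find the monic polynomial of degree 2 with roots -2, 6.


A monic polynomial with roots -2, 6 is:
p(x) = (x + 2)(x - 6)
After multiplying by (x + 2): x + 2
After multiplying by (x - 6): x^2 - 4x - 12

x^2 - 4x - 12


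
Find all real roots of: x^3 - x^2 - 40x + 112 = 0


Let p(x) = x^3 - x^2 - 40x + 112. By the rational root theorem (leading coefficient 1), any rational root is an integer divisor of 112: try ±1, ±2, ... in turn.
Test x = 1: value = 72 ≠ 0.
Test x = -1: value = 150 ≠ 0.
Test x = 2: value = 36 ≠ 0.
Test x = -2: value = 180 ≠ 0.
Test x = 4: value = 0 ✓, so (x - 4) is a factor.
Synthetic division by (x - 4): bring down 1; 1(4) - 1 = 3; 3(4) - 40 = -28; (-28)(4) + 112 = 0 → quotient x^2 + 3x - 28, remainder 0.
Solve the quadratic x^2 + 3x - 28 = 0: discriminant = 3^2 - 4(1)(-28) = 9 + 112 = 121.
sqrt(121) = 11, so x = (-3 ± 11)/2: x = 4 or x = -7.

x = -7, x = 4 (multiplicity 2)


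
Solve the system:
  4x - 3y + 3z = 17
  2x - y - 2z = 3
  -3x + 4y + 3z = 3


Using Cramer's rule. Expand each determinant along the first row.
D  = 4*[(-1)*3 - (-2)*4] - (-3)*[2*3 - (-2)*(-3)] + 3*[2*4 - (-1)*(-3)]
  = 4*(5) - (-3)*(0) + 3*(5) = 35
Dx = 17*[(-1)*3 - (-2)*4] - (-3)*[3*3 - (-2)*3] + 3*[3*4 - (-1)*3]
  = 17*(5) - (-3)*(15) + 3*(15) = 175
Dy = 4*[3*3 - (-2)*3] - 17*[2*3 - (-2)*(-3)] + 3*[2*3 - 3*(-3)]
  = 4*(15) - 17*(0) + 3*(15) = 105
Dz = 4*[(-1)*3 - 3*4] - (-3)*[2*3 - 3*(-3)] + 17*[2*4 - (-1)*(-3)]
  = 4*(-15) - (-3)*(15) + 17*(5) = 70
x = Dx/D = 175/35 = 5, y = Dy/D = 105/35 = 3, z = Dz/D = 70/35 = 2
Check eq1: (4)(5) + (-3)(3) + (3)(2) = 17 = 17 ✓
Check eq2: (2)(5) + (-1)(3) + (-2)(2) = 3 = 3 ✓
Check eq3: (-3)(5) + (4)(3) + (3)(2) = 3 = 3 ✓

x = 5, y = 3, z = 2


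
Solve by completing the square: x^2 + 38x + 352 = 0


Start: x^2 + 38x + 352 = 0
Move constant: x^2 + 38x = -352
Half of 38 is 19, squared is 361
Add 361 to both sides: x^2 + 38x + 361 = 9
(x + 19)^2 = 9
x + 19 = ±3
x = -19 + 3 = -16 or x = -19 - 3 = -22

x = -22, x = -16


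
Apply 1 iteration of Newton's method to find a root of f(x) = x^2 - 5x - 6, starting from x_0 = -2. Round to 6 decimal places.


Newton's method: x_(n+1) = x_n - f(x_n)/f'(x_n)
f(x) = x^2 - 5x - 6
f'(x) = 2x - 5

Iteration 1:
  f(-2.000000) = 8.000000
  f'(-2.000000) = -9.000000
  x_1 = -2.000000 - (8.000000)/(-9.000000) = -1.111111

x_1 = -1.111111


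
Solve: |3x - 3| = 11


An absolute value equation |expr| = 11 gives two cases:
Case 1: 3x - 3 = 11
  3x = 14, so x = 14/3
Case 2: 3x - 3 = -11
  3x = -8, so x = -8/3

x = -8/3, x = 14/3


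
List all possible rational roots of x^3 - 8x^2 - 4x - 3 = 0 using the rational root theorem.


Rational root theorem: possible roots are ±p/q where:
  p divides the constant term (-3): p ∈ {1, 3}
  q divides the leading coefficient (1): q ∈ {1}

All possible rational roots: -3, -1, 1, 3

-3, -1, 1, 3
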